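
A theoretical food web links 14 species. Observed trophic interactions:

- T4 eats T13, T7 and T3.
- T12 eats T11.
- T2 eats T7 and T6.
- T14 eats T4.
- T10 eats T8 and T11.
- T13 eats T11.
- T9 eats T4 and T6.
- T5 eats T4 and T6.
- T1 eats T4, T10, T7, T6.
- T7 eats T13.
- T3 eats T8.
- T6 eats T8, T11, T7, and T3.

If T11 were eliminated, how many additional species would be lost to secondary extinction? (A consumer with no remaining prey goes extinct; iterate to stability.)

3

Remove T11.
Round 1: T13 (all prey gone), T12 (all prey gone) → extinct.
Round 2: T7 (all prey gone) → extinct.
No further losses. Total secondary extinctions: 3.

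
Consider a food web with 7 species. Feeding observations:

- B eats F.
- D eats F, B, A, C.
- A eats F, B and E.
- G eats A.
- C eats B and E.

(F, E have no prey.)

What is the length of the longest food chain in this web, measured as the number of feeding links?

3 links

One longest chain: F → B → A → D.
It has 4 species and 3 links.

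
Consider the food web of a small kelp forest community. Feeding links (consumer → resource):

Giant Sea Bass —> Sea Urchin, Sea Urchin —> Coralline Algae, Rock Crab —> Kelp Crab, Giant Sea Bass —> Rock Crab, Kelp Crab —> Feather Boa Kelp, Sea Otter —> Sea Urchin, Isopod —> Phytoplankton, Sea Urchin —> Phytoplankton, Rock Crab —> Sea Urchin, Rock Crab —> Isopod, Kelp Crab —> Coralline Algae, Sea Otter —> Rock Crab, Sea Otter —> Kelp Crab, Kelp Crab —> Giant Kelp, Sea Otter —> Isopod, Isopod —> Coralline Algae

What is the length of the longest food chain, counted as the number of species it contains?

One longest chain: Coralline Algae → Isopod → Rock Crab → Sea Otter.
It has 4 species and 3 links.

4 species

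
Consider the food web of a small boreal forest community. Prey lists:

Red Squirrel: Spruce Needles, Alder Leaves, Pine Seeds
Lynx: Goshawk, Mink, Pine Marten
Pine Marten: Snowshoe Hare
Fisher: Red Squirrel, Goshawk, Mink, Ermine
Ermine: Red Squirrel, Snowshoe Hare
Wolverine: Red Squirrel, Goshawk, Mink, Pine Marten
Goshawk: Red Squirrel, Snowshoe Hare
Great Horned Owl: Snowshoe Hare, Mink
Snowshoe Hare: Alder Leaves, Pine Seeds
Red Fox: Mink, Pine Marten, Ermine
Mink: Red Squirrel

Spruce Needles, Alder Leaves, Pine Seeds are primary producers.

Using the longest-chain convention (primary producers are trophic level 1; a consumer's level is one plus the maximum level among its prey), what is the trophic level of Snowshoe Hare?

Alder Leaves is a producer → level 1.
Snowshoe Hare eats Alder Leaves (level 1); other prey at levels: Pine Seeds 1 → level 2.

Trophic level 2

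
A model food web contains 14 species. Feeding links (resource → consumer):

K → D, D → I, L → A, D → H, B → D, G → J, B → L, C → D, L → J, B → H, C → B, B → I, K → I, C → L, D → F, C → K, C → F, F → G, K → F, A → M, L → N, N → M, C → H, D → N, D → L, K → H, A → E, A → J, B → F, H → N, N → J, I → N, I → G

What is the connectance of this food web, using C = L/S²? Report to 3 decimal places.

The web has S = 14 species and L = 33 feeding links.
C = L / S² = 33 / 196 = 0.1684 ≈ 0.168.

C = 0.168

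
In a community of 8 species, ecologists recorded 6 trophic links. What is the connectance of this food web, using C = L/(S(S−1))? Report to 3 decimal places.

The web has S = 8 species and L = 6 feeding links.
C = L / (S(S−1)) = 6 / 56 = 0.1071 ≈ 0.107.

C = 0.107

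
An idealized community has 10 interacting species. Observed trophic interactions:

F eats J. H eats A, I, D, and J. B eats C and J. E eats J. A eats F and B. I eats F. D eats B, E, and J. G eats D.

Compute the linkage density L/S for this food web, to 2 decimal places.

There are L = 15 links among S = 10 species.
L/S = 15/10 = 1.5000 ≈ 1.50.

L/S = 1.50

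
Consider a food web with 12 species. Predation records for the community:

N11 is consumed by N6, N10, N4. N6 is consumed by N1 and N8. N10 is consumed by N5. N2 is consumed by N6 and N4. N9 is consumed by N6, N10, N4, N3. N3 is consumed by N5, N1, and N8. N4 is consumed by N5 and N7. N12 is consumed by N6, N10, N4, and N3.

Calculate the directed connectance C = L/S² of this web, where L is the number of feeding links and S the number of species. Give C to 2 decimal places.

The web has S = 12 species and L = 21 feeding links.
C = L / S² = 21 / 144 = 0.1458 ≈ 0.15.

C = 0.15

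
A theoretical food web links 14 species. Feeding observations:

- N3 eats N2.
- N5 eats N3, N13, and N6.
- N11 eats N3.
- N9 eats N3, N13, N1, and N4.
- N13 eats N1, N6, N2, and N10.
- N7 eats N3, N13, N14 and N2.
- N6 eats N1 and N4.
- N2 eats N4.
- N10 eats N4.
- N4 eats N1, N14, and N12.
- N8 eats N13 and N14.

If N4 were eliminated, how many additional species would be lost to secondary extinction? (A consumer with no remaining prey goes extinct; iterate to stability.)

Remove N4.
Round 1: N2 (all prey gone), N10 (all prey gone) → extinct.
Round 2: N3 (all prey gone) → extinct.
Round 3: N11 (all prey gone) → extinct.
No further losses. Total secondary extinctions: 4.

4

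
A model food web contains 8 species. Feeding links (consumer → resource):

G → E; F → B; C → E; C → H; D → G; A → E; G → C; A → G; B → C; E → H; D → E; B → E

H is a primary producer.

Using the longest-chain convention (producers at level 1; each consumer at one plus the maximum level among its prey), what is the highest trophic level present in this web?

5

Producers (level 1): H.
H → E → C → G → D gives D level 5.
No species has a prey at level 5, so no species reaches level 6.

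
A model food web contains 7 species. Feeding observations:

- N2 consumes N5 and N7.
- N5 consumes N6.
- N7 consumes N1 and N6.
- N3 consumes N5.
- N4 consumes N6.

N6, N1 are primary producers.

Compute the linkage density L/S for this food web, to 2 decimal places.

L/S = 1.00

There are L = 7 links among S = 7 species.
L/S = 7/7 = 1.0000 ≈ 1.00.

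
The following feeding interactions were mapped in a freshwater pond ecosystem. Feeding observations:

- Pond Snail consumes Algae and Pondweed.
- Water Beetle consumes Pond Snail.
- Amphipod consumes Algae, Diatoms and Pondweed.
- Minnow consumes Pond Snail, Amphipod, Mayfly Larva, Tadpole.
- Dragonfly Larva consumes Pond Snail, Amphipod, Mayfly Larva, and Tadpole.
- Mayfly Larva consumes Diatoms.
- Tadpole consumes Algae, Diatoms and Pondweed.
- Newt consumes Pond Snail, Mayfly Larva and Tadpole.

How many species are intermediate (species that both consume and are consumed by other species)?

4

Intermediate species (has both prey and predators): Amphipod, Pond Snail, Mayfly Larva, Tadpole.
Count: 4.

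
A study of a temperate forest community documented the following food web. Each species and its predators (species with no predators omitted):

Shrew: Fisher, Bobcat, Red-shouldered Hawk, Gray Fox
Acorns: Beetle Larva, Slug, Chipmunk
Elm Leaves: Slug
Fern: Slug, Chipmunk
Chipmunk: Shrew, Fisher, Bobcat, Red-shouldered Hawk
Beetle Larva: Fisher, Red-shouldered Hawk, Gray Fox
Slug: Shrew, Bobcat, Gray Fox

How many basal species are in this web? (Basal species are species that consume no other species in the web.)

3

Basal species (no prey listed): Acorns, Elm Leaves, Fern.
Count: 3.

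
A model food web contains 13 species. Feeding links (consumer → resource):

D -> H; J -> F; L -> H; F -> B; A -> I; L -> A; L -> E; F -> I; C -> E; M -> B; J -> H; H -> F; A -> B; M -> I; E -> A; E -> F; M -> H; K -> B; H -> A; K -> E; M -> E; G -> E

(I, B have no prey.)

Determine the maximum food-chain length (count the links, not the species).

3 links

One longest chain: I → A → H → J.
It has 4 species and 3 links.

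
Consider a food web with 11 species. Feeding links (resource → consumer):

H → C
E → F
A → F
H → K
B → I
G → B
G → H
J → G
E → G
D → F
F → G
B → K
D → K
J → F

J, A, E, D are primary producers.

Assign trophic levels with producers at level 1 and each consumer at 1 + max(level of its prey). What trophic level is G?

Trophic level 3

J is a producer → level 1.
F eats J (level 1); other prey at levels: A 1, E 1, D 1 → level 2.
G eats F (level 2); other prey at levels: J 1, E 1 → level 3.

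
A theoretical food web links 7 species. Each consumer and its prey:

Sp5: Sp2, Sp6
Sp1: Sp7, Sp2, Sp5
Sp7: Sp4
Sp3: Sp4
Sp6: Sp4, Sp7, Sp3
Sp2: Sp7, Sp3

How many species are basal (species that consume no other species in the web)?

Basal species (no prey listed): Sp4.
Count: 1.

1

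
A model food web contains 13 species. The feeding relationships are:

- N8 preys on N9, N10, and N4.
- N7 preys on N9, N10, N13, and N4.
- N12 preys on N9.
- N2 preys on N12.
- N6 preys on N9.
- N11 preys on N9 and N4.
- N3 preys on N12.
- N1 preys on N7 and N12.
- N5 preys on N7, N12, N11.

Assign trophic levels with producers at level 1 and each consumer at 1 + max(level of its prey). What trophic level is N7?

Trophic level 2

N10 is a producer → level 1.
N7 eats N10 (level 1); other prey at levels: N13 1, N9 1, N4 1 → level 2.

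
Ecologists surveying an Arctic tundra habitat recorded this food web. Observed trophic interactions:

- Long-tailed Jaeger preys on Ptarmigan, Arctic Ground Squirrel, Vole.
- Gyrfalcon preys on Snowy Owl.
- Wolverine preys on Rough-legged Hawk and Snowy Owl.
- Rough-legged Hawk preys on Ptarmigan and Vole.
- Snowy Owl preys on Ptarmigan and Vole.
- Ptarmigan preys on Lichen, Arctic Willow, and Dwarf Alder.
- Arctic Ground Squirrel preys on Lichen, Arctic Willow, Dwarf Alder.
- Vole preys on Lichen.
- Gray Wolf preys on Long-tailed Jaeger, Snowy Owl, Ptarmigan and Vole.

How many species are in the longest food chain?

4 species

One longest chain: Lichen → Ptarmigan → Snowy Owl → Gray Wolf.
It has 4 species and 3 links.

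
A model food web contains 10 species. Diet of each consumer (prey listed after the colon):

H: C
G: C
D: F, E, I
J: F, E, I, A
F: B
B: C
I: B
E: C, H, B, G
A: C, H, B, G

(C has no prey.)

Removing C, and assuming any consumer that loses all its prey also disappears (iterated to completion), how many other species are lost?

9

Remove C.
Round 1: H (all prey gone), B (all prey gone), G (all prey gone) → extinct.
Round 2: F (all prey gone), E (all prey gone), I (all prey gone), A (all prey gone) → extinct.
Round 3: D (all prey gone), J (all prey gone) → extinct.
No further losses. Total secondary extinctions: 9.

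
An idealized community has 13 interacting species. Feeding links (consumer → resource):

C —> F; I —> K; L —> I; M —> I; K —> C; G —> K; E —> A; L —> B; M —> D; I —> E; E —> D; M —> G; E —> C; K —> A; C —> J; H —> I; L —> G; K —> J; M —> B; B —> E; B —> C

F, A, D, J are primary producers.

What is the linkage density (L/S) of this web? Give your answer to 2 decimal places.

There are L = 21 links among S = 13 species.
L/S = 21/13 = 1.6154 ≈ 1.62.

L/S = 1.62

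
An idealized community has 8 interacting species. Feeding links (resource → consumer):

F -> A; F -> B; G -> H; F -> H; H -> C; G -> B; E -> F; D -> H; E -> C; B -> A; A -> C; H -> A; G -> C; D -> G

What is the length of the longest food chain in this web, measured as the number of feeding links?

One longest chain: D → G → B → A → C.
It has 5 species and 4 links.

4 links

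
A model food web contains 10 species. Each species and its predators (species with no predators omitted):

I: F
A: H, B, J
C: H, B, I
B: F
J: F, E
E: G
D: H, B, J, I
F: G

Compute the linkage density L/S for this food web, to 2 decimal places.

There are L = 16 links among S = 10 species.
L/S = 16/10 = 1.6000 ≈ 1.60.

L/S = 1.60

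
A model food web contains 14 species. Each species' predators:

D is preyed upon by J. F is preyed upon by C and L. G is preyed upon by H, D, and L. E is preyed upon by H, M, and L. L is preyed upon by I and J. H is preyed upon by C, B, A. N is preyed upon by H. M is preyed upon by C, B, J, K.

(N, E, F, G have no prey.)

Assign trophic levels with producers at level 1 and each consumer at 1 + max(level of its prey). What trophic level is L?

E is a producer → level 1.
L eats E (level 1); other prey at levels: F 1, G 1 → level 2.

Trophic level 2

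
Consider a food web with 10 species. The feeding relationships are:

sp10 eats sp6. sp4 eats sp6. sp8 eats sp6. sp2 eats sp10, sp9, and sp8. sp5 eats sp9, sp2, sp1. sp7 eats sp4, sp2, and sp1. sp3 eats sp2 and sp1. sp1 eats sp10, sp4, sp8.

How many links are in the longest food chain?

One longest chain: sp6 → sp4 → sp1 → sp5.
It has 4 species and 3 links.

3 links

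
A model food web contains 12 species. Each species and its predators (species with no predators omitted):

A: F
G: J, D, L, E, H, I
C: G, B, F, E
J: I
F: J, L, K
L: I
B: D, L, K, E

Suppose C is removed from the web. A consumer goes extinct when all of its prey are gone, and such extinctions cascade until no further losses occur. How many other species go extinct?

5

Remove C.
Round 1: G (all prey gone), B (all prey gone) → extinct.
Round 2: D (all prey gone), E (all prey gone), H (all prey gone) → extinct.
No further losses. Total secondary extinctions: 5.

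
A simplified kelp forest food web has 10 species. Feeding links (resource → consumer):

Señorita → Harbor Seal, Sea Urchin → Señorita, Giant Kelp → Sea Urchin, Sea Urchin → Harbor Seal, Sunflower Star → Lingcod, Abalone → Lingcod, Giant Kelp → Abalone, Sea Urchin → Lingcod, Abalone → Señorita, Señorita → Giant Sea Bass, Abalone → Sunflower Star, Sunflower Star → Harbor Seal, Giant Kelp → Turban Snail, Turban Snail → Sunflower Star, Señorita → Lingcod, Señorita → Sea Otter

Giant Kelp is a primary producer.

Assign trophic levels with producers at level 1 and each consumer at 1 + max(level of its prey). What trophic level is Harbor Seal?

Trophic level 4

Giant Kelp is a producer → level 1.
Abalone eats Giant Kelp → level 2.
Sunflower Star eats Abalone (level 2); other prey at levels: Turban Snail 2 → level 3.
Harbor Seal eats Sunflower Star (level 3); other prey at levels: Sea Urchin 2, Señorita 3 → level 4.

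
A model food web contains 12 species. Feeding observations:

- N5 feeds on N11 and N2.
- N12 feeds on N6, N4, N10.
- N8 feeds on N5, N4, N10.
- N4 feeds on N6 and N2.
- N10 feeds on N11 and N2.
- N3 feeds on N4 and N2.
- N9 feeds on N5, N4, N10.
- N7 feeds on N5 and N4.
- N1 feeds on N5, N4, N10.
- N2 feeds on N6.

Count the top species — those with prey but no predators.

Top species (has prey, but nothing eats it): N12, N8, N1, N3, N7, N9.
Count: 6.

6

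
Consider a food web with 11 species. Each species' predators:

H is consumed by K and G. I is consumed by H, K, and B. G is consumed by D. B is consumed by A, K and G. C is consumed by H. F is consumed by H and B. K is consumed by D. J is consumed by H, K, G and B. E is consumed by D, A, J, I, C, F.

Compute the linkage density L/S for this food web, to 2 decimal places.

L/S = 2.09

There are L = 23 links among S = 11 species.
L/S = 23/11 = 2.0909 ≈ 2.09.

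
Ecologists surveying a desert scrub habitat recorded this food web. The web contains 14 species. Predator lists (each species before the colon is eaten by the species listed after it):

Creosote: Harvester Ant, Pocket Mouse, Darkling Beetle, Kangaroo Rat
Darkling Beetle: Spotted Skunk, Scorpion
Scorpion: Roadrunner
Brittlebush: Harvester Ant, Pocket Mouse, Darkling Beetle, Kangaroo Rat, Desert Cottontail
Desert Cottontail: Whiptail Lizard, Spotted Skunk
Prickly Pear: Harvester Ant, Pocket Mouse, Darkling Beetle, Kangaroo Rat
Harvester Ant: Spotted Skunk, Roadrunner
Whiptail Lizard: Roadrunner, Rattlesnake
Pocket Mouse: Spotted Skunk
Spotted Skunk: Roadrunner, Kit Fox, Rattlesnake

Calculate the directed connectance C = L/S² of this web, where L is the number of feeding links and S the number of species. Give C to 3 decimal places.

C = 0.133

The web has S = 14 species and L = 26 feeding links.
C = L / S² = 26 / 196 = 0.1327 ≈ 0.133.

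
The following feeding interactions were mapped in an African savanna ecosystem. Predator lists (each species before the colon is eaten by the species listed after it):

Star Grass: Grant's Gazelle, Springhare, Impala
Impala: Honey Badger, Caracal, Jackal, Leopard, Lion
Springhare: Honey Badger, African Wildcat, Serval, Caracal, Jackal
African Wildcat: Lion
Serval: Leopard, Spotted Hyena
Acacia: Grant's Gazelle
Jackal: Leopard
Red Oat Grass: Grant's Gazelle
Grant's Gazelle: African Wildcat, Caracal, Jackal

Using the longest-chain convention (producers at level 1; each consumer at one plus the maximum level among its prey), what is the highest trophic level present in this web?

4

Producers (level 1): Acacia, Star Grass, Red Oat Grass.
Star Grass → Springhare → Serval → Leopard gives Leopard level 4.
No species has a prey at level 4, so no species reaches level 5.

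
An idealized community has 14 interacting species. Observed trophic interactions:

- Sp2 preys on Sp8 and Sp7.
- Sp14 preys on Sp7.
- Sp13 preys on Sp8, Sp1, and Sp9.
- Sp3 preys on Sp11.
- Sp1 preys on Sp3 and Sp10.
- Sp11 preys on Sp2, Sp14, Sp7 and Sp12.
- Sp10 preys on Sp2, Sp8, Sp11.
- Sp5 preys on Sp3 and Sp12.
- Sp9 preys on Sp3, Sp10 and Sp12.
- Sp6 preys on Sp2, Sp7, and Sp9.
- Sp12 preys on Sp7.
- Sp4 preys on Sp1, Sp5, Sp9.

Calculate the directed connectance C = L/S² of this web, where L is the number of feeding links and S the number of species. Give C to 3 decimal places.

C = 0.143

The web has S = 14 species and L = 28 feeding links.
C = L / S² = 28 / 196 = 0.1429 ≈ 0.143.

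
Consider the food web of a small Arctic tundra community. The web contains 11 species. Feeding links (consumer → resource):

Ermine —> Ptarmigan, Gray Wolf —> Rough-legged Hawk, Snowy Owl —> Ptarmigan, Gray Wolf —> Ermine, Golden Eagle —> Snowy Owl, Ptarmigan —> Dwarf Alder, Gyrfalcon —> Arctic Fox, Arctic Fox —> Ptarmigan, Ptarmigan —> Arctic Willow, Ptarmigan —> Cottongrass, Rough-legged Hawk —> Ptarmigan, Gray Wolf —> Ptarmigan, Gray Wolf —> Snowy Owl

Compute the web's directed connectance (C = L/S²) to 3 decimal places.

C = 0.107

The web has S = 11 species and L = 13 feeding links.
C = L / S² = 13 / 121 = 0.1074 ≈ 0.107.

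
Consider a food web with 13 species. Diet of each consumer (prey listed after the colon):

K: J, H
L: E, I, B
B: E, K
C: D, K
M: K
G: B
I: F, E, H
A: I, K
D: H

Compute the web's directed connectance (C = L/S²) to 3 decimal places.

The web has S = 13 species and L = 17 feeding links.
C = L / S² = 17 / 169 = 0.1006 ≈ 0.101.

C = 0.101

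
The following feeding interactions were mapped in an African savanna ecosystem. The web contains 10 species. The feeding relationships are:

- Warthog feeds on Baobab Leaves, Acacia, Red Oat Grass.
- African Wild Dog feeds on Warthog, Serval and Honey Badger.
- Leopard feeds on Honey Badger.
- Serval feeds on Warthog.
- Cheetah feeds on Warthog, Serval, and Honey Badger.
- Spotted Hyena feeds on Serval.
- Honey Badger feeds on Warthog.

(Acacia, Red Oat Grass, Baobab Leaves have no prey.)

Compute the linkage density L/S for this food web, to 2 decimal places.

There are L = 13 links among S = 10 species.
L/S = 13/10 = 1.3000 ≈ 1.30.

L/S = 1.30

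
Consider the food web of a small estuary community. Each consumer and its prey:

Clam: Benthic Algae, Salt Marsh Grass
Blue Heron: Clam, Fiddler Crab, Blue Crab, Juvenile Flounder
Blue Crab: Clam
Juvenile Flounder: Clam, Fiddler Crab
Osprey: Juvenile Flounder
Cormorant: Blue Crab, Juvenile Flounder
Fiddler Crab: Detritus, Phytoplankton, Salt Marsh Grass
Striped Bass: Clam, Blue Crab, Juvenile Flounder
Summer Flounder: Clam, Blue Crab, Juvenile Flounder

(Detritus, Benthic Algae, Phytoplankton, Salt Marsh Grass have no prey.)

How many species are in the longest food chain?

One longest chain: Benthic Algae → Clam → Blue Crab → Blue Heron.
It has 4 species and 3 links.

4 species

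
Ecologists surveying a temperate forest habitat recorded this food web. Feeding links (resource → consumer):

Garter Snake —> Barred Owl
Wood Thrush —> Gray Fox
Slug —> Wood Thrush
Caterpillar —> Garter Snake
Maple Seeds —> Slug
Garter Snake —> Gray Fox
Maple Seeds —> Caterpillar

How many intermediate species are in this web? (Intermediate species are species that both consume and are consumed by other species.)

4

Intermediate species (has both prey and predators): Caterpillar, Slug, Garter Snake, Wood Thrush.
Count: 4.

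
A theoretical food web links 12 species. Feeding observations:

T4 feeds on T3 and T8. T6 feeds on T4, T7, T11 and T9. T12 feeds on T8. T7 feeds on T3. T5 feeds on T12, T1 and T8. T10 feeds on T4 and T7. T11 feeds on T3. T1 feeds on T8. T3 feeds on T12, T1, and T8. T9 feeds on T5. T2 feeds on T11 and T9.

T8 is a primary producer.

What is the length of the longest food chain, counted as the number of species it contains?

5 species

One longest chain: T8 → T1 → T3 → T11 → T2.
It has 5 species and 4 links.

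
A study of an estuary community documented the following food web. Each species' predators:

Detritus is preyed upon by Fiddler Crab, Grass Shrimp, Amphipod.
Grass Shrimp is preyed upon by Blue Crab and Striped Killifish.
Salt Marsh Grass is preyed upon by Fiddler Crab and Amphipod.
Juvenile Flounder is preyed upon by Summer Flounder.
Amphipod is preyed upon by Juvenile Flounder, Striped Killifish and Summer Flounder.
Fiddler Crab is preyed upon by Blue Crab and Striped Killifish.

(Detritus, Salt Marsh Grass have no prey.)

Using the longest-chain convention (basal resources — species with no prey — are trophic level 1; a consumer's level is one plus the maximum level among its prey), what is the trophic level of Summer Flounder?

Trophic level 4

Detritus has no prey (basal) → level 1.
Amphipod eats Detritus (level 1); other prey at levels: Salt Marsh Grass 1 → level 2.
Juvenile Flounder eats Amphipod → level 3.
Summer Flounder eats Juvenile Flounder (level 3); other prey at levels: Amphipod 2 → level 4.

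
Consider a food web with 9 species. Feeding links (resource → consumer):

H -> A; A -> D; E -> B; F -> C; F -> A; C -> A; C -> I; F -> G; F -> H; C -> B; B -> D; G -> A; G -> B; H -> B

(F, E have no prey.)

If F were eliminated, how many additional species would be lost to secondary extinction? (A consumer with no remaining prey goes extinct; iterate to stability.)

Remove F.
Round 1: C (all prey gone), H (all prey gone), G (all prey gone) → extinct.
Round 2: A (all prey gone), I (all prey gone) → extinct.
No further losses. Total secondary extinctions: 5.

5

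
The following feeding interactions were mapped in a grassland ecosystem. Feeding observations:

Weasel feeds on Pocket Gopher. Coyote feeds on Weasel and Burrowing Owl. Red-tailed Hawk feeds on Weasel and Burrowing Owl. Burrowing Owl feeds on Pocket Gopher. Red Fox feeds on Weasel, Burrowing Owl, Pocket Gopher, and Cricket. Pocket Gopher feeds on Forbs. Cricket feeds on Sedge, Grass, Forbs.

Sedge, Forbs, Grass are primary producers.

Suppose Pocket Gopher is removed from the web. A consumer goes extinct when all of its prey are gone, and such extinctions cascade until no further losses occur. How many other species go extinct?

4

Remove Pocket Gopher.
Round 1: Burrowing Owl (all prey gone), Weasel (all prey gone) → extinct.
Round 2: Coyote (all prey gone), Red-tailed Hawk (all prey gone) → extinct.
No further losses. Total secondary extinctions: 4.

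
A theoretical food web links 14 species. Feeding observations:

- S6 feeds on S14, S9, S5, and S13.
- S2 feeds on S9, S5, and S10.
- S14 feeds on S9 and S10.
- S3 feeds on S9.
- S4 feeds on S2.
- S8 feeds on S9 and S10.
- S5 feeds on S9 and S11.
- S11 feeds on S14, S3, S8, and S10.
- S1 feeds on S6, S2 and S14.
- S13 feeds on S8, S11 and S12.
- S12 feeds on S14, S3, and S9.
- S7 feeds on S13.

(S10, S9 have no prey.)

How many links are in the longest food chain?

One longest chain: S10 → S14 → S11 → S5 → S2 → S4.
It has 6 species and 5 links.

5 links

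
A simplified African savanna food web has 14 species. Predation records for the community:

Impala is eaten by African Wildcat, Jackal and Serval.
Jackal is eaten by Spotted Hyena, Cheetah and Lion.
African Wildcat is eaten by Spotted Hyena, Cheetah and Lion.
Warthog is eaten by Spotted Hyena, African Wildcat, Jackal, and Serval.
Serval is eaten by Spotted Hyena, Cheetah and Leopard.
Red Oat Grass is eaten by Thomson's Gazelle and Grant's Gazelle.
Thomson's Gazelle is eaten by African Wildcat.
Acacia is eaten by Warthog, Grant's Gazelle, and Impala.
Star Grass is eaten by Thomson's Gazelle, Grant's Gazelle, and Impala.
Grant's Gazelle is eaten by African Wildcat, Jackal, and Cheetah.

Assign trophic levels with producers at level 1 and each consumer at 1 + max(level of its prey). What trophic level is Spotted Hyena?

Trophic level 4

Star Grass is a producer → level 1.
Impala eats Star Grass (level 1); other prey at levels: Acacia 1 → level 2.
African Wildcat eats Impala (level 2); other prey at levels: Warthog 2, Thomson's Gazelle 2, Grant's Gazelle 2 → level 3.
Spotted Hyena eats African Wildcat (level 3); other prey at levels: Warthog 2, Jackal 3, Serval 3 → level 4.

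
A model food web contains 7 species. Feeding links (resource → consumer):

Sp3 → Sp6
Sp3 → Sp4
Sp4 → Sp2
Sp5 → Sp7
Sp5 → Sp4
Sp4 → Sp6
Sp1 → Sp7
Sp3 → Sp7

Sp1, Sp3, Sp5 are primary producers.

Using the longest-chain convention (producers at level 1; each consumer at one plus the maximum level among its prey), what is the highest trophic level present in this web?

Producers (level 1): Sp1, Sp3, Sp5.
Sp3 → Sp4 → Sp2 gives Sp2 level 3.
No species has a prey at level 3, so no species reaches level 4.

3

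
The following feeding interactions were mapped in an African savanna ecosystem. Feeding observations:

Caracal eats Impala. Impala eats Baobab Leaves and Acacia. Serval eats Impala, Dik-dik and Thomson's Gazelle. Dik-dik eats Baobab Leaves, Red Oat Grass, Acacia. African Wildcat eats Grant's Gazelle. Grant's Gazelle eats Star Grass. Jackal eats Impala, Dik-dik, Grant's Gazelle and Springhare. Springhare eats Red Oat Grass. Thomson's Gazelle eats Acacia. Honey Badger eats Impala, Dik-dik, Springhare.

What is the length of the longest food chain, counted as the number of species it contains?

3 species

One longest chain: Red Oat Grass → Springhare → Honey Badger.
It has 3 species and 2 links.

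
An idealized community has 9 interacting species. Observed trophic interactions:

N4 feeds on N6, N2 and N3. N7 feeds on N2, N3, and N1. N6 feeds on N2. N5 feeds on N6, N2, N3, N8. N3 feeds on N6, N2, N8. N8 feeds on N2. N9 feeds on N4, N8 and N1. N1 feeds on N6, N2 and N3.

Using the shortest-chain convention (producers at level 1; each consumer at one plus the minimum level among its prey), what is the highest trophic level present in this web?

Producers (level 1): N2.
Following each consumer down to its lowest-level prey: N2 → N8 → N9 (levels 1 through 3).
All prey of N9 (N8 2, N4 2, N1 2) are at level 2 or above, so N9 is at level 1 + 2 = 3.
Every consumer has at least one prey at level 2 or below, so none exceeds level 3.

3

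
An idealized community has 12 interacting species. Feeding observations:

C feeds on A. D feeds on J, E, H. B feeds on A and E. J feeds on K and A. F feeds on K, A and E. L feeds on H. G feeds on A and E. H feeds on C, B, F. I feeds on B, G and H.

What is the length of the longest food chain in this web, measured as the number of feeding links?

One longest chain: A → C → H → I.
It has 4 species and 3 links.

3 links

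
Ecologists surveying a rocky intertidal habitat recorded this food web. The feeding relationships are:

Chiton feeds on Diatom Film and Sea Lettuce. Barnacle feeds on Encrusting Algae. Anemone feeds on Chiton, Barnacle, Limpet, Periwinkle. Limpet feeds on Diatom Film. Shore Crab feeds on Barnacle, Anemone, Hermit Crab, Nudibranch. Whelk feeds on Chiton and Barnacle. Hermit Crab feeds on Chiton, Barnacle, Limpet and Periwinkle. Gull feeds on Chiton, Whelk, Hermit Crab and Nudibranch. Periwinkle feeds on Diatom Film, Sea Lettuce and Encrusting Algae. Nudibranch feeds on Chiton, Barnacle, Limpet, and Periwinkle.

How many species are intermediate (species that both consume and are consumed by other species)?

Intermediate species (has both prey and predators): Barnacle, Periwinkle, Limpet, Chiton, Nudibranch, Whelk, Hermit Crab, Anemone.
Count: 8.

8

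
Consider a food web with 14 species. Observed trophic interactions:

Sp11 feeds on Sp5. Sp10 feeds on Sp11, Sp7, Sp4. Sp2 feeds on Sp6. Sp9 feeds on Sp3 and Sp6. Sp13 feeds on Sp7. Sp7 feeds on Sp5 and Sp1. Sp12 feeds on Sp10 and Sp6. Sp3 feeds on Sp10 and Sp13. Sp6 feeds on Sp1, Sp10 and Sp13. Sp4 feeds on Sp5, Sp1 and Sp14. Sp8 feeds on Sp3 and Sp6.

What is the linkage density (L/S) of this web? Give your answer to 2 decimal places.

L/S = 1.57

There are L = 22 links among S = 14 species.
L/S = 22/14 = 1.5714 ≈ 1.57.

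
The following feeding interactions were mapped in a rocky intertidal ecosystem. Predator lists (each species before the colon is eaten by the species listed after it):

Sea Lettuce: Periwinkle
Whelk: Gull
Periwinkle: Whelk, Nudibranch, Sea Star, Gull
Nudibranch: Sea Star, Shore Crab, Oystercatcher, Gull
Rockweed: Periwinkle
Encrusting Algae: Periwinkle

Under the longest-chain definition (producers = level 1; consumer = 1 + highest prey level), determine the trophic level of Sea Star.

Trophic level 4

Encrusting Algae is a producer → level 1.
Periwinkle eats Encrusting Algae (level 1); other prey at levels: Sea Lettuce 1, Rockweed 1 → level 2.
Nudibranch eats Periwinkle → level 3.
Sea Star eats Nudibranch (level 3); other prey at levels: Periwinkle 2 → level 4.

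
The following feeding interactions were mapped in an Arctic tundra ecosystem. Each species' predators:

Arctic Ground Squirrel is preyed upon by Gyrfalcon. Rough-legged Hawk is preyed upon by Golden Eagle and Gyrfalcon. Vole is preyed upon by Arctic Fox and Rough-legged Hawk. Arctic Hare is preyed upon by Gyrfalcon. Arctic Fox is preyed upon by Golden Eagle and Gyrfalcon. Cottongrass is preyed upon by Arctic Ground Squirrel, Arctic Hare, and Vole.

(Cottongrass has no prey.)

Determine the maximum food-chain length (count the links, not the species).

One longest chain: Cottongrass → Vole → Rough-legged Hawk → Golden Eagle.
It has 4 species and 3 links.

3 links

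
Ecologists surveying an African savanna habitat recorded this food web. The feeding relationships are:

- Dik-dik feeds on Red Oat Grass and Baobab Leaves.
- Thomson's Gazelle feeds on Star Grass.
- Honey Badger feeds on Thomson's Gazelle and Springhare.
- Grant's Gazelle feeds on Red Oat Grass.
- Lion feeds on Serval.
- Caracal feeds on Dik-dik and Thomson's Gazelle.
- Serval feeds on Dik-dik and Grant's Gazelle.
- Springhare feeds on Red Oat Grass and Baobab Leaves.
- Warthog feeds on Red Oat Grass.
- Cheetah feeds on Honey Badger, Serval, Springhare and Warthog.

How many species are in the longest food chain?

4 species

One longest chain: Baobab Leaves → Dik-dik → Serval → Lion.
It has 4 species and 3 links.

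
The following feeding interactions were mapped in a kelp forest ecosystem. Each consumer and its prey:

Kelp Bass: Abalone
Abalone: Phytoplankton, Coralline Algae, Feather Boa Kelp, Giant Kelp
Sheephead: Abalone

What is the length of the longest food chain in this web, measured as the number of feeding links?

2 links

One longest chain: Phytoplankton → Abalone → Kelp Bass.
It has 3 species and 2 links.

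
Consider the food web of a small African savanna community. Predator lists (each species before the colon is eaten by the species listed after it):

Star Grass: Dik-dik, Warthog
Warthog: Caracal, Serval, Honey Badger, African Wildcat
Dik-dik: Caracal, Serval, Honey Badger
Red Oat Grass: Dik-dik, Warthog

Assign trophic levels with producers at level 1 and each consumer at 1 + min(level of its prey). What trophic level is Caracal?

Trophic level 3

Star Grass is a producer → level 1.
Dik-dik eats Star Grass → level 2.
Caracal eats Dik-dik → level 3.
No prey of Caracal is below level 2, so 3 is the minimum.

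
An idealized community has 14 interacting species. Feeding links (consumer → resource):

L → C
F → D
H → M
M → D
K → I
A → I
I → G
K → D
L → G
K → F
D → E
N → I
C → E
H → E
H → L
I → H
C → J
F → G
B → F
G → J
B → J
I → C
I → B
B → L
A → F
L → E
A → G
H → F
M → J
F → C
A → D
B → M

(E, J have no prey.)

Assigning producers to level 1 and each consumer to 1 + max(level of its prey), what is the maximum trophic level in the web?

Producers (level 1): E, J.
E → D → M → H → I → N gives N level 6.
No species has a prey at level 6, so no species reaches level 7.

6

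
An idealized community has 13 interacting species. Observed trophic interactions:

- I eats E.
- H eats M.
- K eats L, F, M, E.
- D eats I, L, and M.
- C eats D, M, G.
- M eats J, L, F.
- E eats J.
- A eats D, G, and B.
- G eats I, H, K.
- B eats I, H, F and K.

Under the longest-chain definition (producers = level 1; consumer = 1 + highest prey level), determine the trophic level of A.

J is a producer → level 1.
E eats J → level 2.
I eats E → level 3.
B eats I (level 3); other prey at levels: F 1, H 3, K 3 → level 4.
A eats B (level 4); other prey at levels: G 4, D 4 → level 5.

Trophic level 5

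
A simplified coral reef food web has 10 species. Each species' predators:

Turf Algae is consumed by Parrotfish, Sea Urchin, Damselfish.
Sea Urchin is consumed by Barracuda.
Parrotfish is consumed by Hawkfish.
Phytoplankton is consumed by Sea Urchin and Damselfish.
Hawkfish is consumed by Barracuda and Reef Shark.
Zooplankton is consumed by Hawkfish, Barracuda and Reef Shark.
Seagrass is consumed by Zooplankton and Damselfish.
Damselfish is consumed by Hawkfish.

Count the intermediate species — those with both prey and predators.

Intermediate species (has both prey and predators): Damselfish, Parrotfish, Zooplankton, Sea Urchin, Hawkfish.
Count: 5.

5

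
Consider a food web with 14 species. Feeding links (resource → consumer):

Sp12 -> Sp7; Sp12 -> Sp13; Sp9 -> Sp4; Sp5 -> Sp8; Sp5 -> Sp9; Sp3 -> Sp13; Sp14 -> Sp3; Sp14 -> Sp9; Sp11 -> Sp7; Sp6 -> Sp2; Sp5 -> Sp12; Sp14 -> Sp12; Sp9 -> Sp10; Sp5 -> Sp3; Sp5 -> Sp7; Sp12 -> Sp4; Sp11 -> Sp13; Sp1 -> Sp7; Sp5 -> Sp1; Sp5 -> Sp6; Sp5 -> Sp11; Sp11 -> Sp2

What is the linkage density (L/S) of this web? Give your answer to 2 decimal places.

There are L = 22 links among S = 14 species.
L/S = 22/14 = 1.5714 ≈ 1.57.

L/S = 1.57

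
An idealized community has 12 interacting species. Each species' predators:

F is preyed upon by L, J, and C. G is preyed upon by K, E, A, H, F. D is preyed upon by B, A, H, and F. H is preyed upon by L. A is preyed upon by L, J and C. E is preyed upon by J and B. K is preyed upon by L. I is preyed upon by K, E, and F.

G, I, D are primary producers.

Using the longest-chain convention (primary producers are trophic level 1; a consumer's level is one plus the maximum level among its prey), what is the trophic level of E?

G is a producer → level 1.
E eats G (level 1); other prey at levels: I 1 → level 2.

Trophic level 2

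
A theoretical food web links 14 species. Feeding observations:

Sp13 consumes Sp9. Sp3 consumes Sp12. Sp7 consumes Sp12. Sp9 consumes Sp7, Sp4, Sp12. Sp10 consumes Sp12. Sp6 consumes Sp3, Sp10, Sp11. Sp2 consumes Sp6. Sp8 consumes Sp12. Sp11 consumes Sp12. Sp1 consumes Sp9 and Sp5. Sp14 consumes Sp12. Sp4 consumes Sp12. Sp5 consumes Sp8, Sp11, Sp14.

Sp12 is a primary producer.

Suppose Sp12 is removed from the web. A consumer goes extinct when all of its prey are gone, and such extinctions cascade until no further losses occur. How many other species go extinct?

Remove Sp12.
Round 1: Sp4 (all prey gone), Sp3 (all prey gone), Sp8 (all prey gone), Sp7 (all prey gone), Sp14 (all prey gone), Sp10 (all prey gone), Sp11 (all prey gone) → extinct.
Round 2: Sp6 (all prey gone), Sp5 (all prey gone), Sp9 (all prey gone) → extinct.
Round 3: Sp13 (all prey gone), Sp2 (all prey gone), Sp1 (all prey gone) → extinct.
No further losses. Total secondary extinctions: 13.

13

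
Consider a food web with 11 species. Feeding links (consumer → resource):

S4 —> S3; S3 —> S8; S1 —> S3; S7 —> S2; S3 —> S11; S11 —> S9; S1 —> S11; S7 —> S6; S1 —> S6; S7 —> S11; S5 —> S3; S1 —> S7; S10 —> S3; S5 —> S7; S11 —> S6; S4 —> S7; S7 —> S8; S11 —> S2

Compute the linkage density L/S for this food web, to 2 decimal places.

There are L = 18 links among S = 11 species.
L/S = 18/11 = 1.6364 ≈ 1.64.

L/S = 1.64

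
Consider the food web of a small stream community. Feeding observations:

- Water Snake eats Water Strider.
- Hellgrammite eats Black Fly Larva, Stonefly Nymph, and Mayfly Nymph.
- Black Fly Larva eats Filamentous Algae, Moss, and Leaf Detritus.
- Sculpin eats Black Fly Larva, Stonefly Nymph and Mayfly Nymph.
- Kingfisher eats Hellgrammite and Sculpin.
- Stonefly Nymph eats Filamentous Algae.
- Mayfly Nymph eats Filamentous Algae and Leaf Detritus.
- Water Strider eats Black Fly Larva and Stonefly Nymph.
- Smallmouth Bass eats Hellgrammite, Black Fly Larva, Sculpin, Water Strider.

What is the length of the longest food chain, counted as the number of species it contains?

One longest chain: Filamentous Algae → Black Fly Larva → Water Strider → Water Snake.
It has 4 species and 3 links.

4 species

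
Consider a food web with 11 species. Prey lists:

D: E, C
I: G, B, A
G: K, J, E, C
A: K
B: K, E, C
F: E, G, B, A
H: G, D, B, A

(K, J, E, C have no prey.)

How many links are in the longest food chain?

2 links

One longest chain: K → G → H.
It has 3 species and 2 links.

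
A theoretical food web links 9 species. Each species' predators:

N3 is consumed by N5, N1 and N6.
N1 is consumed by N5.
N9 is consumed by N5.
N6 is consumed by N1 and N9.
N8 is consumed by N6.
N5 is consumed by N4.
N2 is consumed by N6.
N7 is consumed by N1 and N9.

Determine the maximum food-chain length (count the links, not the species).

4 links

One longest chain: N8 → N6 → N1 → N5 → N4.
It has 5 species and 4 links.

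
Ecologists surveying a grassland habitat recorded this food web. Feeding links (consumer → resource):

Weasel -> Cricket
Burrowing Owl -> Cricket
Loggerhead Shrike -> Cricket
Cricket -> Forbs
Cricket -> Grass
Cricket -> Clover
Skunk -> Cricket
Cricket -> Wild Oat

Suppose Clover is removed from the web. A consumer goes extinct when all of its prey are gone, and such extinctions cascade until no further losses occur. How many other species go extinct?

Remove Clover.
Every predator of it retains at least one other prey: Cricket still has Grass, Forbs, Wild Oat.
No consumer loses all prey, so no secondary extinctions occur.

0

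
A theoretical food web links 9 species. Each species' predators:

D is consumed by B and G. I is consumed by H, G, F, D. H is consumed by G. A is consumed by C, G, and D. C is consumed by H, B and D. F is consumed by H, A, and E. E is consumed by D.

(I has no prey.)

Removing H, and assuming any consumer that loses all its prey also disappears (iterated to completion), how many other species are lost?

0

Remove H.
Every predator of it retains at least one other prey: G still has I, A, D.
No consumer loses all prey, so no secondary extinctions occur.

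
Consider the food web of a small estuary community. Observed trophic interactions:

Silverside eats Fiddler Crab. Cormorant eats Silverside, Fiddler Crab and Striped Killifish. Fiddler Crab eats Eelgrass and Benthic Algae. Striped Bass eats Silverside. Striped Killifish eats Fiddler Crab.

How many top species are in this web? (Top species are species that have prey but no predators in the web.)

Top species (has prey, but nothing eats it): Cormorant, Striped Bass.
Count: 2.

2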